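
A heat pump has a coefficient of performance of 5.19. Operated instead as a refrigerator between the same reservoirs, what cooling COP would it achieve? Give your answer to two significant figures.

Since Q_H = Q_C + W for any cycle, COP_R = Q_C/W = Q_H/W − 1.
COP_R = 5.19 − 1 = 4.19.

4.2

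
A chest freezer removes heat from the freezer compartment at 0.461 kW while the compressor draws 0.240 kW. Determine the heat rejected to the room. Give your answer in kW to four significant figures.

For a cyclic device the first law requires Q̇_H = Q̇_C + Ẇ.
Q̇_H = Q̇_C + Ẇ = 0.7010 kW.

0.7010 kW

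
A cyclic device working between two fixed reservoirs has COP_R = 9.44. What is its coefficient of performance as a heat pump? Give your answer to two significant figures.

The first law on one cycle gives Q_H = Q_C + W, so Q_H/W = Q_C/W + 1.
COP_HP = COP_R + 1 = 9.44 + 1 = 10.44.

10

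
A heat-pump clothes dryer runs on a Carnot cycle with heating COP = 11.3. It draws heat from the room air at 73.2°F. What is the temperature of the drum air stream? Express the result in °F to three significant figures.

COP_HP = T_H/(T_H − T_C) rearranges to T_H = COP·T_C/(COP − 1).
With T_C = 296.04 K, T_H = 11.3 × 296.04/10.30 = 324.78 K.
Converting, 324.78 K = 124.93°F.

125 °F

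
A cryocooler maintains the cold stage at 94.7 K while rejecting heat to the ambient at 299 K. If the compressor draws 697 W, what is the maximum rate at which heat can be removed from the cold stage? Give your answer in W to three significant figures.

323 W

The reservoir spacing is ΔT = 299 − 94.7 = 204.3 K.
COP_Carnot = T_C/ΔT = 94.70/204.3 = 0.4635.
Q̇_max = COP_Carnot × Ẇ = 0.4635 × 697.0 W = 323.1 W.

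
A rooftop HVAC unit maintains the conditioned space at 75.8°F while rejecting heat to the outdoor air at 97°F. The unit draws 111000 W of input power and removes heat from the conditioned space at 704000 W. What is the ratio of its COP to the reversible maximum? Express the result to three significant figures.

0.251

COP_actual = Q̇_C/Ẇ = 704000/111000 = 6.342.
In absolute terms T_C = 297.48 K and T_H = 309.26 K, so ΔT = 11.78 K.
COP_Carnot = T_C/ΔT = 297.48/11.78 = 25.26.
η_II = COP_actual/COP_Carnot = 6.342/25.26 = 0.2511.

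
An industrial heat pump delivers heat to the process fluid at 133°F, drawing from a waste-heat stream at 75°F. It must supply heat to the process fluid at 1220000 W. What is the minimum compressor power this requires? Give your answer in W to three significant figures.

119000 W

In absolute terms T_C = 297.04 K and T_H = 329.26 K, so ΔT = 32.22 K.
COP_Carnot = T_H/ΔT = 329.26/32.22 = 10.22.
Ẇ_min = Q̇/COP_Carnot = 1220000/10.22 = 119400 W.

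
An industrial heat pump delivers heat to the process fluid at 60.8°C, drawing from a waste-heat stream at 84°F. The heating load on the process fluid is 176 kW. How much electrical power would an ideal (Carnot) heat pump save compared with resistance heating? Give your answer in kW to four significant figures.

In absolute terms T_C = 302.04 K and T_H = 333.95 K, so ΔT = 31.91 K.
COP_Carnot = T_H/ΔT = 333.95/31.91 = 10.47.
Resistance heating needs Ẇ_res = Q̇_H = 176.0 kW; the reversible heat pump needs only Ẇ_hp = Q̇_H/COP = 16.82 kW.
Saving = 176.0 − 16.82 = 159.2 kW.

159.2 kW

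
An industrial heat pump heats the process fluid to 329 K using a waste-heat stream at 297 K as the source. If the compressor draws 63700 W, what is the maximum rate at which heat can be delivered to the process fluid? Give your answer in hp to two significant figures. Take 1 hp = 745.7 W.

The reservoir spacing is ΔT = 329 − 297 = 32.00 K.
COP_Carnot = T_H/ΔT = 329.00/32.00 = 10.28.
Q̇_max = COP_Carnot × Ẇ = 10.28 × 63700 W = 654900 W = 878.3 hp.

880 hp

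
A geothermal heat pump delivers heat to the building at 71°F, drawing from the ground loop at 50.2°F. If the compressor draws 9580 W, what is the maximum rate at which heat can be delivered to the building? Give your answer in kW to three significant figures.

244 kW

In absolute terms T_C = 283.26 K and T_H = 294.82 K, so ΔT = 11.56 K.
COP_Carnot = T_H/ΔT = 294.82/11.56 = 25.51.
Q̇_max = COP_Carnot × Ẇ = 25.51 × 9580 W = 244400 W = 244.4 kW.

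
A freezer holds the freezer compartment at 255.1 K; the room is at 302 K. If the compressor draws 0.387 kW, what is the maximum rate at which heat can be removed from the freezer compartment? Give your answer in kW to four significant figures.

The reservoir spacing is ΔT = 302 − 255.1 = 46.90 K.
COP_Carnot = T_C/ΔT = 255.10/46.90 = 5.439.
Q̇_max = COP_Carnot × Ẇ = 5.439 × 0.3870 kW = 2.105 kW.

2.105 kW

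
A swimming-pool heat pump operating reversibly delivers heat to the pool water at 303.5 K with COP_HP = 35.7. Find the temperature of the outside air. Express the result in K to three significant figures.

COP_HP = T_H/(T_H − T_C) gives T_H − T_C = T_H/COP.
With T_H = 303.50 K, T_C = 303.50 × (1 − 1/35.7) = 295.00 K.

295 K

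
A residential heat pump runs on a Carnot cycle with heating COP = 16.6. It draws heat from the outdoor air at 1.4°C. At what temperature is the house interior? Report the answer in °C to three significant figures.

19.0 °C

COP_HP = T_H/(T_H − T_C) rearranges to T_H = COP·T_C/(COP − 1).
With T_C = 274.55 K, T_H = 16.6 × 274.55/15.60 = 292.15 K.
Converting, 292.15 K = 19.00°C.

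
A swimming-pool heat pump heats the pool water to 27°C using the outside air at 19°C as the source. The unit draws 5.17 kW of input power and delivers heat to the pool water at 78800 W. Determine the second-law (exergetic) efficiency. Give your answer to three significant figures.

Converting, Q̇_H = 78800 W = 78.80 kW, so COP_actual = Q̇_H/Ẇ = 78.80/5.170 = 15.24.
In absolute terms T_C = 292.15 K and T_H = 300.15 K, so ΔT = 8.000 K.
COP_Carnot = T_H/ΔT = 300.15/8.000 = 37.52.
η_II = COP_actual/COP_Carnot = 15.24/37.52 = 0.4062.

0.406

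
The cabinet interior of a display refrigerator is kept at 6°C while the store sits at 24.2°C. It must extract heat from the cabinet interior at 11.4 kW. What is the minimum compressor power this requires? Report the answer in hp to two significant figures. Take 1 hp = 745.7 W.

In absolute terms T_C = 279.15 K and T_H = 297.35 K, so ΔT = 18.20 K.
COP_Carnot = T_C/ΔT = 279.15/18.20 = 15.34.
Ẇ_min = Q̇/COP_Carnot = 11.40/15.34 = 0.7433 kW = 0.9967 hp.

1.0 hp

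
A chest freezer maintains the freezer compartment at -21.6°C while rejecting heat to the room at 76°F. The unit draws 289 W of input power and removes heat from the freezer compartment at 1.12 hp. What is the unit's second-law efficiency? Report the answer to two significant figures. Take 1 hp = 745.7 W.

0.53

Converting, Q̇_C = 1.120 hp = 835.2 W, so COP_actual = Q̇_C/Ẇ = 835.2/289.0 = 2.890.
In absolute terms T_C = 251.55 K and T_H = 297.59 K, so ΔT = 46.04 K.
COP_Carnot = T_C/ΔT = 251.55/46.04 = 5.463.
η_II = COP_actual/COP_Carnot = 2.890/5.463 = 0.5290.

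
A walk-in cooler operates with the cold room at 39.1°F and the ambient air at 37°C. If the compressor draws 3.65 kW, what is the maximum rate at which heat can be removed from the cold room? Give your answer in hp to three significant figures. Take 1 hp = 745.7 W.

In absolute terms T_C = 277.09 K and T_H = 310.15 K, so ΔT = 33.06 K.
COP_Carnot = T_C/ΔT = 277.09/33.06 = 8.383.
Q̇_max = COP_Carnot × Ẇ = 8.383 × 3.650 kW = 30.60 kW = 41.03 hp.

41.0 hp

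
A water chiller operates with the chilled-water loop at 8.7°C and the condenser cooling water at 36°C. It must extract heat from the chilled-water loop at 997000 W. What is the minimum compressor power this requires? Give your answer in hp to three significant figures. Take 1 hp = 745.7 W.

In absolute terms T_C = 281.85 K and T_H = 309.15 K, so ΔT = 27.30 K.
COP_Carnot = T_C/ΔT = 281.85/27.30 = 10.32.
Ẇ_min = Q̇/COP_Carnot = 997000/10.32 = 96570 W = 129.5 hp.

130 hp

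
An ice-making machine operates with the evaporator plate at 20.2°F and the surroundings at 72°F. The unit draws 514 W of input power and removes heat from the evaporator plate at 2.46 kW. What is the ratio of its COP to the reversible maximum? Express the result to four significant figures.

Converting, Q̇_C = 2.460 kW = 2460 W, so COP_actual = Q̇_C/Ẇ = 2460/514.0 = 4.786.
In absolute terms T_C = 266.59 K and T_H = 295.37 K, so ΔT = 28.78 K.
COP_Carnot = T_C/ΔT = 266.59/28.78 = 9.264.
η_II = COP_actual/COP_Carnot = 4.786/9.264 = 0.5166.

0.5166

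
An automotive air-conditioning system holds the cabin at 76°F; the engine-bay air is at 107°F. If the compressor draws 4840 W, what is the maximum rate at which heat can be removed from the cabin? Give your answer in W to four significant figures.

83630 W

In absolute terms T_C = 297.59 K and T_H = 314.82 K, so ΔT = 17.22 K.
COP_Carnot = T_C/ΔT = 297.59/17.22 = 17.28.
Q̇_max = COP_Carnot × Ẇ = 17.28 × 4840 W = 83630 W.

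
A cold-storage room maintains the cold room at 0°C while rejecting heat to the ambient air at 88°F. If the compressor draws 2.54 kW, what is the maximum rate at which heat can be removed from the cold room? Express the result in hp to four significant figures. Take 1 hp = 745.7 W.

29.91 hp

In absolute terms T_C = 273.15 K and T_H = 304.26 K, so ΔT = 31.11 K.
COP_Carnot = T_C/ΔT = 273.15/31.11 = 8.780.
Q̇_max = COP_Carnot × Ẇ = 8.780 × 2.540 kW = 22.30 kW = 29.91 hp.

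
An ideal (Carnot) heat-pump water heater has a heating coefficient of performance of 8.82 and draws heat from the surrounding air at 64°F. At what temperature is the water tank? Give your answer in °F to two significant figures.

130 °F

COP_HP = T_H/(T_H − T_C) rearranges to T_H = COP·T_C/(COP − 1).
With T_C = 290.93 K, T_H = 8.82 × 290.93/7.820 = 328.13 K.
Converting, 328.13 K = 130.97°F.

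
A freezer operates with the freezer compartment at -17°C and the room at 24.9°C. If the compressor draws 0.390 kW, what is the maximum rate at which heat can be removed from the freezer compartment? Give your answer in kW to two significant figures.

2.4 kW

In absolute terms T_C = 256.15 K and T_H = 298.05 K, so ΔT = 41.90 K.
COP_Carnot = T_C/ΔT = 256.15/41.90 = 6.113.
Q̇_max = COP_Carnot × Ẇ = 6.113 × 0.3900 kW = 2.384 kW.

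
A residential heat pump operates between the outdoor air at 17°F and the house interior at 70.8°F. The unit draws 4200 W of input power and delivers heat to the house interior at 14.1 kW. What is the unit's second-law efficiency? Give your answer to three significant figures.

Converting, Q̇_H = 14.10 kW = 14100 W, so COP_actual = Q̇_H/Ẇ = 14100/4200 = 3.357.
In absolute terms T_C = 264.82 K and T_H = 294.71 K, so ΔT = 29.89 K.
COP_Carnot = T_H/ΔT = 294.71/29.89 = 9.860.
η_II = COP_actual/COP_Carnot = 3.357/9.860 = 0.3405.

0.340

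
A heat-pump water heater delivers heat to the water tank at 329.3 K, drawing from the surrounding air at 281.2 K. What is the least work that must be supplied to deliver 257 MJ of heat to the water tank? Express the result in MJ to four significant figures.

The reservoir spacing is ΔT = 329.3 − 281.2 = 48.10 K.
The reversible limit is COP_HP = T_H/ΔT = 6.846, so W_min = Q_H/COP = Q_H·ΔT/T_H.
W_min = 257.0 × 48.10/329.30 = 37.54 MJ.

37.54 MJ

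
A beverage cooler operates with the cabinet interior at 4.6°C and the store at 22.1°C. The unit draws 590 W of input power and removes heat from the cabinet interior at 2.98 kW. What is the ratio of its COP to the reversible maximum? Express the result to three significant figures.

Converting, Q̇_C = 2.980 kW = 2980 W, so COP_actual = Q̇_C/Ẇ = 2980/590.0 = 5.051.
In absolute terms T_C = 277.75 K and T_H = 295.25 K, so ΔT = 17.50 K.
COP_Carnot = T_C/ΔT = 277.75/17.50 = 15.87.
η_II = COP_actual/COP_Carnot = 5.051/15.87 = 0.3182.

0.318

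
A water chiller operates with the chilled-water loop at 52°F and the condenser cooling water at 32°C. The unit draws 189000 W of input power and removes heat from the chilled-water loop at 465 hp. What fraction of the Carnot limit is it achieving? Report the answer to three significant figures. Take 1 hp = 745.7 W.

0.135

Converting, Q̇_C = 465.0 hp = 346800 W, so COP_actual = Q̇_C/Ẇ = 346800/189000 = 1.835.
In absolute terms T_C = 284.26 K and T_H = 305.15 K, so ΔT = 20.89 K.
COP_Carnot = T_C/ΔT = 284.26/20.89 = 13.61.
η_II = COP_actual/COP_Carnot = 1.835/13.61 = 0.1348.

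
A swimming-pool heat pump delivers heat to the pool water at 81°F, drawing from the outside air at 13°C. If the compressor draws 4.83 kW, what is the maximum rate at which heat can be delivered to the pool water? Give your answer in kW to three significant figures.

102 kW

In absolute terms T_C = 286.15 K and T_H = 300.37 K, so ΔT = 14.22 K.
COP_Carnot = T_H/ΔT = 300.37/14.22 = 21.12.
Q̇_max = COP_Carnot × Ẇ = 21.12 × 4.830 kW = 102.0 kW.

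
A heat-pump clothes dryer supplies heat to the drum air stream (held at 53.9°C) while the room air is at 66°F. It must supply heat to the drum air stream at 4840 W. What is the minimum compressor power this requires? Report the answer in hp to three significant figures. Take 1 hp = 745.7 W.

0.695 hp

In absolute terms T_C = 292.04 K and T_H = 327.05 K, so ΔT = 35.01 K.
COP_Carnot = T_H/ΔT = 327.05/35.01 = 9.341.
Ẇ_min = Q̇/COP_Carnot = 4840/9.341 = 518.1 W = 0.6948 hp.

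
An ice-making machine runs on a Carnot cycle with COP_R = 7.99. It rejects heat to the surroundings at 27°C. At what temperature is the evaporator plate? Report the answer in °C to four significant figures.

For a Carnot refrigerator COP_R = T_C/(T_H − T_C), so T_C = COP·T_H/(1 + COP).
With T_H = 300.15 K, T_C = 7.99 × 300.15/8.990 = 266.76 K.
Converting, 266.76 K = -6.39°C.

-6.387 °C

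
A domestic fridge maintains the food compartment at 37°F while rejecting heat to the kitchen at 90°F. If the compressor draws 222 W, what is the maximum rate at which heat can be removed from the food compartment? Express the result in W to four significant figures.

In absolute terms T_C = 275.93 K and T_H = 305.37 K, so ΔT = 29.44 K.
COP_Carnot = T_C/ΔT = 275.93/29.44 = 9.371.
Q̇_max = COP_Carnot × Ẇ = 9.371 × 222.0 W = 2080 W.

2080 W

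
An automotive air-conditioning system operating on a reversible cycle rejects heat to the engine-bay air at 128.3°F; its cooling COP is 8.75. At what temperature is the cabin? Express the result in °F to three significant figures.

For a Carnot refrigerator COP_R = T_C/(T_H − T_C), so T_C = COP·T_H/(1 + COP).
With T_H = 326.65 K, T_C = 8.75 × 326.65/9.750 = 293.15 K.
Converting, 293.15 K = 68.00°F.

68.0 °F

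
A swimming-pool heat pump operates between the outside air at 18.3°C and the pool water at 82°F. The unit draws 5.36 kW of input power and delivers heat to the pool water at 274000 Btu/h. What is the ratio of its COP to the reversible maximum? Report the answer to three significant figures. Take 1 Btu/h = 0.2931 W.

Converting, Q̇_H = 274000 Btu/h = 80.31 kW, so COP_actual = Q̇_H/Ẇ = 80.31/5.360 = 14.98.
In absolute terms T_C = 291.45 K and T_H = 300.93 K, so ΔT = 9.478 K.
COP_Carnot = T_H/ΔT = 300.93/9.478 = 31.75.
η_II = COP_actual/COP_Carnot = 14.98/31.75 = 0.4719.

0.472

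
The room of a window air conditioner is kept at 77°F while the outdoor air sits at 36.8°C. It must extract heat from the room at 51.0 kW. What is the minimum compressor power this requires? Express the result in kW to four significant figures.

In absolute terms T_C = 298.15 K and T_H = 309.95 K, so ΔT = 11.80 K.
COP_Carnot = T_C/ΔT = 298.15/11.80 = 25.27.
Ẇ_min = Q̇/COP_Carnot = 51.00/25.27 = 2.018 kW.

2.018 kW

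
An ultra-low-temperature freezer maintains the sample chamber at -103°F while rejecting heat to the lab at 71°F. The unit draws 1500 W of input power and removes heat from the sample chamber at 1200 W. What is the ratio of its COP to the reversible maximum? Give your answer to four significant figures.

COP_actual = Q̇_C/Ẇ = 1200/1500 = 0.8000.
In absolute terms T_C = 198.15 K and T_H = 294.82 K, so ΔT = 96.67 K.
COP_Carnot = T_C/ΔT = 198.15/96.67 = 2.050.
η_II = COP_actual/COP_Carnot = 0.8000/2.050 = 0.3903.

0.3903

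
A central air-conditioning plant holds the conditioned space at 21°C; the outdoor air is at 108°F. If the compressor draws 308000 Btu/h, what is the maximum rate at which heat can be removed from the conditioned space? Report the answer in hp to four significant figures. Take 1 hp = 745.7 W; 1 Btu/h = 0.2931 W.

1678 hp

In absolute terms T_C = 294.15 K and T_H = 315.37 K, so ΔT = 21.22 K.
COP_Carnot = T_C/ΔT = 294.15/21.22 = 13.86.
Q̇_max = COP_Carnot × Ẇ = 13.86 × 308000 Btu/h = 4269000 Btu/h = 1678 hp.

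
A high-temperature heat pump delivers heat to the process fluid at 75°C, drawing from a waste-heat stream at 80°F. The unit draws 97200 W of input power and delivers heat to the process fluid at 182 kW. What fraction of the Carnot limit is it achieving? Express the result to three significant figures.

Converting, Q̇_H = 182.0 kW = 182000 W, so COP_actual = Q̇_H/Ẇ = 182000/97200 = 1.872.
In absolute terms T_C = 299.82 K and T_H = 348.15 K, so ΔT = 48.33 K.
COP_Carnot = T_H/ΔT = 348.15/48.33 = 7.203.
η_II = COP_actual/COP_Carnot = 1.872/7.203 = 0.2599.

0.260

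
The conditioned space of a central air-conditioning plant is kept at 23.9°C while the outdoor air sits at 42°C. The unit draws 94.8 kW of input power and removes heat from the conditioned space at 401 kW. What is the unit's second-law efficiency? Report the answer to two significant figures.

COP_actual = Q̇_C/Ẇ = 401.0/94.80 = 4.230.
In absolute terms T_C = 297.05 K and T_H = 315.15 K, so ΔT = 18.10 K.
COP_Carnot = T_C/ΔT = 297.05/18.10 = 16.41.
η_II = COP_actual/COP_Carnot = 4.230/16.41 = 0.2577.

0.26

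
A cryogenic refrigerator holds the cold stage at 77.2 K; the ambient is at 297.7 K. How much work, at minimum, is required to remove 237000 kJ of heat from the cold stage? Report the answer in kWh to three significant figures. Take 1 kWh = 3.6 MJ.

The reservoir spacing is ΔT = 297.7 − 77.2 = 220.5 K.
The reversible limit is COP_R = T_C/ΔT = 0.3501, so W_min = Q_C/COP = Q_C·ΔT/T_C.
W_min = 237000 × 220.5/77.20 = 676900 kJ = 188.0 kWh.

188 kWh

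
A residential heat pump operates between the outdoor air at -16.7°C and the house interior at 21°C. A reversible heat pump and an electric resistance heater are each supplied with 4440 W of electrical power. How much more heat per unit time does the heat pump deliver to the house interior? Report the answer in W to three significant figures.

In absolute terms T_C = 256.45 K and T_H = 294.15 K, so ΔT = 37.70 K.
COP_Carnot = T_H/ΔT = 294.15/37.70 = 7.802.
The heat pump delivers Q̇_H = COP × Ẇ = 34640 W; the resistance heater delivers Ẇ = 4440 W.
Extra = (COP − 1)·Ẇ = 30200 W.

30200 W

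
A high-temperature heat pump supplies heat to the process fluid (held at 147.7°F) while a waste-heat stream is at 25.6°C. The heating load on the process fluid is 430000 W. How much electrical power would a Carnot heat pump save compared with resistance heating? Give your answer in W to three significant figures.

In absolute terms T_C = 298.75 K and T_H = 337.43 K, so ΔT = 38.68 K.
COP_Carnot = T_H/ΔT = 337.43/38.68 = 8.724.
Resistance heating needs Ẇ_res = Q̇_H = 430000 W; the reversible heat pump needs only Ẇ_hp = Q̇_H/COP = 49290 W.
Saving = 430000 − 49290 = 380700 W.

381000 W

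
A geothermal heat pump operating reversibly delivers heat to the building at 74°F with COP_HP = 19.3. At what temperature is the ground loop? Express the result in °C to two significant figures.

COP_HP = T_H/(T_H − T_C) gives T_H − T_C = T_H/COP.
With T_H = 296.48 K, T_C = 296.48 × (1 − 1/19.3) = 281.12 K.
Converting, 281.12 K = 7.97°C.

8.0 °C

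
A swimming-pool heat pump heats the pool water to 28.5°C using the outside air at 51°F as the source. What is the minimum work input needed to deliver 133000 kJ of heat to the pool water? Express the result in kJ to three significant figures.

In absolute terms T_C = 283.71 K and T_H = 301.65 K, so ΔT = 17.94 K.
The reversible limit is COP_HP = T_H/ΔT = 16.81, so W_min = Q_H/COP = Q_H·ΔT/T_H.
W_min = 133000 × 17.94/301.65 = 7912 kJ.

7910 kJ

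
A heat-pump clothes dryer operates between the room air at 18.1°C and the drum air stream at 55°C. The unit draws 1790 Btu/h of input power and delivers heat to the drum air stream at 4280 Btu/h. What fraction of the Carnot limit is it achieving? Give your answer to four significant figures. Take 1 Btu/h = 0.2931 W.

0.2689

COP_actual = Q̇_H/Ẇ = 4280/1790 = 2.391.
In absolute terms T_C = 291.25 K and T_H = 328.15 K, so ΔT = 36.90 K.
COP_Carnot = T_H/ΔT = 328.15/36.90 = 8.893.
η_II = COP_actual/COP_Carnot = 2.391/8.893 = 0.2689.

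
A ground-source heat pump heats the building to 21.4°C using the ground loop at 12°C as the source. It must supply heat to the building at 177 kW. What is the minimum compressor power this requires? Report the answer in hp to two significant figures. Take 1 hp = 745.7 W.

In absolute terms T_C = 285.15 K and T_H = 294.55 K, so ΔT = 9.400 K.
COP_Carnot = T_H/ΔT = 294.55/9.400 = 31.34.
Ẇ_min = Q̇/COP_Carnot = 177.0/31.34 = 5.649 kW = 7.575 hp.

7.6 hp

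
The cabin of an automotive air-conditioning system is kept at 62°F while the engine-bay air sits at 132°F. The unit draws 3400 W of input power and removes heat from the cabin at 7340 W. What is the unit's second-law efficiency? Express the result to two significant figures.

0.29

COP_actual = Q̇_C/Ẇ = 7340/3400 = 2.159.
In absolute terms T_C = 289.82 K and T_H = 328.71 K, so ΔT = 38.89 K.
COP_Carnot = T_C/ΔT = 289.82/38.89 = 7.452.
η_II = COP_actual/COP_Carnot = 2.159/7.452 = 0.2897.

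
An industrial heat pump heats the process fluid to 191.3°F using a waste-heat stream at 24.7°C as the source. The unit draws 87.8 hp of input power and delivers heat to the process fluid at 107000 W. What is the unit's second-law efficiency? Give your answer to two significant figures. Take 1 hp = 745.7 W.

0.29

Converting, Q̇_H = 107000 W = 143.5 hp, so COP_actual = Q̇_H/Ẇ = 143.5/87.80 = 1.634.
In absolute terms T_C = 297.85 K and T_H = 361.65 K, so ΔT = 63.80 K.
COP_Carnot = T_H/ΔT = 361.65/63.80 = 5.668.
η_II = COP_actual/COP_Carnot = 1.634/5.668 = 0.2883.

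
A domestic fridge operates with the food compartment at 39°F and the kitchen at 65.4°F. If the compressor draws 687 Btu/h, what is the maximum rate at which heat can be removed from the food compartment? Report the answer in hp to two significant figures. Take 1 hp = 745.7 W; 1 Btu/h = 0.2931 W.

5.1 hp

In absolute terms T_C = 277.04 K and T_H = 291.71 K, so ΔT = 14.67 K.
COP_Carnot = T_C/ΔT = 277.04/14.67 = 18.89.
Q̇_max = COP_Carnot × Ẇ = 18.89 × 687.0 Btu/h = 12980 Btu/h = 5.101 hp.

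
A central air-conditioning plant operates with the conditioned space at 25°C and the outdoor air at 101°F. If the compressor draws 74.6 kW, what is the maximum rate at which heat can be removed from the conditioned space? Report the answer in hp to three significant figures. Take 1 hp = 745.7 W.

2240 hp

In absolute terms T_C = 298.15 K and T_H = 311.48 K, so ΔT = 13.33 K.
COP_Carnot = T_C/ΔT = 298.15/13.33 = 22.36.
Q̇_max = COP_Carnot × Ẇ = 22.36 × 74.60 kW = 1668 kW = 2237 hp.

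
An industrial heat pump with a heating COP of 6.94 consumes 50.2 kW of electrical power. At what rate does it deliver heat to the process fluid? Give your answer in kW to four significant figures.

348.4 kW

Q̇_H = COP_HP × Ẇ = 6.94 × 50.20 = 348.4 kW.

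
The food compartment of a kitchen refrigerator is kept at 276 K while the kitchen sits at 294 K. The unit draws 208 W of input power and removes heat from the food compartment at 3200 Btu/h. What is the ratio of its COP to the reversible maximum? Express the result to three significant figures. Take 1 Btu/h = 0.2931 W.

Converting, Q̇_C = 3200 Btu/h = 937.9 W, so COP_actual = Q̇_C/Ẇ = 937.9/208.0 = 4.509.
The reservoir spacing is ΔT = 294 − 276 = 18.00 K.
COP_Carnot = T_C/ΔT = 276.00/18.00 = 15.33.
η_II = COP_actual/COP_Carnot = 4.509/15.33 = 0.2941.

0.294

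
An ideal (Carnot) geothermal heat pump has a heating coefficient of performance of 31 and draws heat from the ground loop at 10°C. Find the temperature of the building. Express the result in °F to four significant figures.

COP_HP = T_H/(T_H − T_C) rearranges to T_H = COP·T_C/(COP − 1).
With T_C = 283.15 K, T_H = 31 × 283.15/30.00 = 292.59 K.
Converting, 292.59 K = 66.99°F.

66.99 °F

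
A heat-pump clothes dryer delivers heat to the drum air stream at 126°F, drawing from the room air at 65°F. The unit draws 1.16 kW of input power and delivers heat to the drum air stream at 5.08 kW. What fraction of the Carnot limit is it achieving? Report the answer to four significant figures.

0.4561

COP_actual = Q̇_H/Ẇ = 5.080/1.160 = 4.379.
In absolute terms T_C = 291.48 K and T_H = 325.37 K, so ΔT = 33.89 K.
COP_Carnot = T_H/ΔT = 325.37/33.89 = 9.601.
η_II = COP_actual/COP_Carnot = 4.379/9.601 = 0.4561.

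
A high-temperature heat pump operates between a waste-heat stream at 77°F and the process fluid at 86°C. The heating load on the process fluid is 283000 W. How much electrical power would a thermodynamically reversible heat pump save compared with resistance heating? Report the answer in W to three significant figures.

In absolute terms T_C = 298.15 K and T_H = 359.15 K, so ΔT = 61.00 K.
COP_Carnot = T_H/ΔT = 359.15/61.00 = 5.888.
Resistance heating needs Ẇ_res = Q̇_H = 283000 W; the reversible heat pump needs only Ẇ_hp = Q̇_H/COP = 48070 W.
Saving = 283000 − 48070 = 234900 W.

235000 W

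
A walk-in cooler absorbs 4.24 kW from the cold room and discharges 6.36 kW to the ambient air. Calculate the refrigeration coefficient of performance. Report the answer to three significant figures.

2.00

The first law gives Q̇_H = Q̇_C + Ẇ, so the three rates are Q̇_C = 4.240, Q̇_H = 6.360, Ẇ = 2.120 kW.
COP_R = Q̇_C/Ẇ = 4.240/2.120 = 2.000.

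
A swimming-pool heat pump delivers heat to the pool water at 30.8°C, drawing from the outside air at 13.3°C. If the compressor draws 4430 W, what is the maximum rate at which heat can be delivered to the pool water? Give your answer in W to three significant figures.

76900 W

In absolute terms T_C = 286.45 K and T_H = 303.95 K, so ΔT = 17.50 K.
COP_Carnot = T_H/ΔT = 303.95/17.50 = 17.37.
Q̇_max = COP_Carnot × Ẇ = 17.37 × 4430 W = 76940 W.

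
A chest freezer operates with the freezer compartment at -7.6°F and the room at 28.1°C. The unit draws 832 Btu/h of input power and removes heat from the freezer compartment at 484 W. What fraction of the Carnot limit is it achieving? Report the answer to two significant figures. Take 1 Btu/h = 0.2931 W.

0.40

Converting, Q̇_C = 484.0 W = 1651 Btu/h, so COP_actual = Q̇_C/Ẇ = 1651/832.0 = 1.985.
In absolute terms T_C = 251.15 K and T_H = 301.25 K, so ΔT = 50.10 K.
COP_Carnot = T_C/ΔT = 251.15/50.10 = 5.013.
η_II = COP_actual/COP_Carnot = 1.985/5.013 = 0.3959.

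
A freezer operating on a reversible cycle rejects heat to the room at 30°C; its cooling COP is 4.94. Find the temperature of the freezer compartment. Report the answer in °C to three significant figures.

For a Carnot refrigerator COP_R = T_C/(T_H − T_C), so T_C = COP·T_H/(1 + COP).
With T_H = 303.15 K, T_C = 4.94 × 303.15/5.940 = 252.11 K.
Converting, 252.11 K = -21.04°C.

-21.0 °C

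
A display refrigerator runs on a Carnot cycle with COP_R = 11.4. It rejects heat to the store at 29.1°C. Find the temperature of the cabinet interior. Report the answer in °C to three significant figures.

4.73 °C

For a Carnot refrigerator COP_R = T_C/(T_H − T_C), so T_C = COP·T_H/(1 + COP).
With T_H = 302.25 K, T_C = 11.4 × 302.25/12.40 = 277.88 K.
Converting, 277.88 K = 4.73°C.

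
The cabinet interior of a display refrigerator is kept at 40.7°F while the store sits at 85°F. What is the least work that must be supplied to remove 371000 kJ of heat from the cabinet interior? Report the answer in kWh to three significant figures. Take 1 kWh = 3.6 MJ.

9.12 kWh

In absolute terms T_C = 277.98 K and T_H = 302.59 K, so ΔT = 24.61 K.
The reversible limit is COP_R = T_C/ΔT = 11.30, so W_min = Q_C/COP = Q_C·ΔT/T_C.
W_min = 371000 × 24.61/277.98 = 32850 kJ = 9.124 kWh.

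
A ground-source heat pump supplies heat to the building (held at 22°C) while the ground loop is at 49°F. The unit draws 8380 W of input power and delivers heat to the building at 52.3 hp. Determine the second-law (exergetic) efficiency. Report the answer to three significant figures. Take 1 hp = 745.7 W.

Converting, Q̇_H = 52.30 hp = 39000 W, so COP_actual = Q̇_H/Ẇ = 39000/8380 = 4.654.
In absolute terms T_C = 282.59 K and T_H = 295.15 K, so ΔT = 12.56 K.
COP_Carnot = T_H/ΔT = 295.15/12.56 = 23.51.
η_II = COP_actual/COP_Carnot = 4.654/23.51 = 0.1980.

0.198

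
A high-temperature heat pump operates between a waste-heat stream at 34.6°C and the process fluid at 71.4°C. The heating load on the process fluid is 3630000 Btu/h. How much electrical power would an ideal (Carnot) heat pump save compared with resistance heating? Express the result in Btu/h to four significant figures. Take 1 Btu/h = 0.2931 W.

In absolute terms T_C = 307.75 K and T_H = 344.55 K, so ΔT = 36.80 K.
COP_Carnot = T_H/ΔT = 344.55/36.80 = 9.363.
Resistance heating needs Ẇ_res = Q̇_H = 3630000 Btu/h; the reversible heat pump needs only Ẇ_hp = Q̇_H/COP = 387700 Btu/h.
Saving = 3630000 − 387700 = 3242000 Btu/h.

3242000 Btu/h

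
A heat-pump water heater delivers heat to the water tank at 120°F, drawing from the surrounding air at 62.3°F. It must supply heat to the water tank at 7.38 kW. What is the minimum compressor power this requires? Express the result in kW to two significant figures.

In absolute terms T_C = 289.98 K and T_H = 322.04 K, so ΔT = 32.06 K.
COP_Carnot = T_H/ΔT = 322.04/32.06 = 10.05.
Ẇ_min = Q̇/COP_Carnot = 7.380/10.05 = 0.7346 kW.

0.73 kW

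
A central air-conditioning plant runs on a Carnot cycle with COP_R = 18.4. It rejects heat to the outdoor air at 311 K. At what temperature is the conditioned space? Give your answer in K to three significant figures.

For a Carnot refrigerator COP_R = T_C/(T_H − T_C), so T_C = COP·T_H/(1 + COP).
With T_H = 311.00 K, T_C = 18.4 × 311.00/19.40 = 294.97 K.

295 K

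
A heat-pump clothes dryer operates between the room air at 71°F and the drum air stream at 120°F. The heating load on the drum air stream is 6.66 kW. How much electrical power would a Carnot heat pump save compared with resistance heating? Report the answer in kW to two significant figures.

In absolute terms T_C = 294.82 K and T_H = 322.04 K, so ΔT = 27.22 K.
COP_Carnot = T_H/ΔT = 322.04/27.22 = 11.83.
Resistance heating needs Ẇ_res = Q̇_H = 6.660 kW; the reversible heat pump needs only Ẇ_hp = Q̇_H/COP = 0.5630 kW.
Saving = 6.660 − 0.5630 = 6.097 kW.

6.1 kW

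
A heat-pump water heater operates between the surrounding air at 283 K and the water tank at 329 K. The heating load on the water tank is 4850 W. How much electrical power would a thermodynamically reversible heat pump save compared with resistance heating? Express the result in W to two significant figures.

The reservoir spacing is ΔT = 329 − 283 = 46.00 K.
COP_Carnot = T_H/ΔT = 329.00/46.00 = 7.152.
Resistance heating needs Ẇ_res = Q̇_H = 4850 W; the reversible heat pump needs only Ẇ_hp = Q̇_H/COP = 678.1 W.
Saving = 4850 − 678.1 = 4172 W.

4200 W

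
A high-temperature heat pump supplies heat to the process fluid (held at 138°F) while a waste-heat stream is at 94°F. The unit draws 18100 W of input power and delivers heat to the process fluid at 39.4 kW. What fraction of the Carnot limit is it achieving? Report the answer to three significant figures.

0.160

Converting, Q̇_H = 39.40 kW = 39400 W, so COP_actual = Q̇_H/Ẇ = 39400/18100 = 2.177.
In absolute terms T_C = 307.59 K and T_H = 332.04 K, so ΔT = 24.44 K.
COP_Carnot = T_H/ΔT = 332.04/24.44 = 13.58.
η_II = COP_actual/COP_Carnot = 2.177/13.58 = 0.1603.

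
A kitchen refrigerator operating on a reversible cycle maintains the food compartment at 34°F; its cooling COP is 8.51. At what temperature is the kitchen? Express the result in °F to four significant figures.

COP_R = T_C/(T_H − T_C) gives T_H − T_C = T_C/COP.
With T_C = 274.26 K, T_H = 274.26 × (1 + 1/8.51) = 306.49 K.
Converting, 306.49 K = 92.01°F.

92.01 °F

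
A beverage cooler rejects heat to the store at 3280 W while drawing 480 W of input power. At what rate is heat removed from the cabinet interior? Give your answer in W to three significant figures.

For a cyclic device the first law requires Q̇_H = Q̇_C + Ẇ.
Q̇_C = Q̇_H − Ẇ = 2800 W.

2800 W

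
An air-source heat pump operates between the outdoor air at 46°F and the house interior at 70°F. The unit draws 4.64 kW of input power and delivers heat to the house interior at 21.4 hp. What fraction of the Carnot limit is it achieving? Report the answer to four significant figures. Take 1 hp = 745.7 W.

Converting, Q̇_H = 21.40 hp = 15.96 kW, so COP_actual = Q̇_H/Ẇ = 15.96/4.640 = 3.439.
In absolute terms T_C = 280.93 K and T_H = 294.26 K, so ΔT = 13.33 K.
COP_Carnot = T_H/ΔT = 294.26/13.33 = 22.07.
η_II = COP_actual/COP_Carnot = 3.439/22.07 = 0.1558.

0.1558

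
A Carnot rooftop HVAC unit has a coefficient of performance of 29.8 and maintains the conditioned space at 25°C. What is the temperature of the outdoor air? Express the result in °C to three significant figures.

COP_R = T_C/(T_H − T_C) gives T_H − T_C = T_C/COP.
With T_C = 298.15 K, T_H = 298.15 × (1 + 1/29.8) = 308.16 K.
Converting, 308.16 K = 35.01°C.

35.0 °C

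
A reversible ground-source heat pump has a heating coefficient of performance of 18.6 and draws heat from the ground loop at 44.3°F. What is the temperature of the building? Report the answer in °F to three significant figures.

COP_HP = T_H/(T_H − T_C) rearranges to T_H = COP·T_C/(COP − 1).
With T_C = 279.98 K, T_H = 18.6 × 279.98/17.60 = 295.89 K.
Converting, 295.89 K = 72.93°F.

72.9 °F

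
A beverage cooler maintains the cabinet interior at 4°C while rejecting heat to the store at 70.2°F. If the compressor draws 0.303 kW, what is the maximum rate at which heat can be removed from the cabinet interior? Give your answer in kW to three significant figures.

In absolute terms T_C = 277.15 K and T_H = 294.37 K, so ΔT = 17.22 K.
COP_Carnot = T_C/ΔT = 277.15/17.22 = 16.09.
Q̇_max = COP_Carnot × Ẇ = 16.09 × 0.3030 kW = 4.876 kW.

4.88 kW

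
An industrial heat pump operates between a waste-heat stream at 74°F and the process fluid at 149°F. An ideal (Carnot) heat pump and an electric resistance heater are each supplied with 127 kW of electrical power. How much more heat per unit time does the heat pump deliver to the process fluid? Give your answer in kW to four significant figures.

In absolute terms T_C = 296.48 K and T_H = 338.15 K, so ΔT = 41.67 K.
COP_Carnot = T_H/ΔT = 338.15/41.67 = 8.116.
The heat pump delivers Q̇_H = COP × Ẇ = 1031 kW; the resistance heater delivers Ẇ = 127.0 kW.
Extra = (COP − 1)·Ẇ = 903.7 kW.

903.7 kW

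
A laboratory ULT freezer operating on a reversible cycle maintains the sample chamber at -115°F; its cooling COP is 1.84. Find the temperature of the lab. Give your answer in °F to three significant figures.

COP_R = T_C/(T_H − T_C) gives T_H − T_C = T_C/COP.
With T_C = 191.48 K, T_H = 191.48 × (1 + 1/1.84) = 295.55 K.
Converting, 295.55 K = 72.32°F.

72.3 °F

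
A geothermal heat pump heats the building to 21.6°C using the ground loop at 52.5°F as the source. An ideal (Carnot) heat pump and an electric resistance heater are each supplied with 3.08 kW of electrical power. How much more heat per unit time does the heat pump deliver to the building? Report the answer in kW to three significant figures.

In absolute terms T_C = 284.54 K and T_H = 294.75 K, so ΔT = 10.21 K.
COP_Carnot = T_H/ΔT = 294.75/10.21 = 28.87.
The heat pump delivers Q̇_H = COP × Ẇ = 88.91 kW; the resistance heater delivers Ẇ = 3.080 kW.
Extra = (COP − 1)·Ẇ = 85.83 kW.

85.8 kW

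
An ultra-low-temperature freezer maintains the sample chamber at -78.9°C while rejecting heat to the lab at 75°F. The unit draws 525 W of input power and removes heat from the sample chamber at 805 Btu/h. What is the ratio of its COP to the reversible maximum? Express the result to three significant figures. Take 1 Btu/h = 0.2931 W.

Converting, Q̇_C = 805.0 Btu/h = 235.9 W, so COP_actual = Q̇_C/Ẇ = 235.9/525.0 = 0.4494.
In absolute terms T_C = 194.25 K and T_H = 297.04 K, so ΔT = 102.8 K.
COP_Carnot = T_C/ΔT = 194.25/102.8 = 1.890.
η_II = COP_actual/COP_Carnot = 0.4494/1.890 = 0.2378.

0.238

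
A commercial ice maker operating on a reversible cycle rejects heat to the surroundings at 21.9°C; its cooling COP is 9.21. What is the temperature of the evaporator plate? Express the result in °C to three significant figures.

-7.00 °C

For a Carnot refrigerator COP_R = T_C/(T_H − T_C), so T_C = COP·T_H/(1 + COP).
With T_H = 295.05 K, T_C = 9.21 × 295.05/10.21 = 266.15 K.
Converting, 266.15 K = -7.00°C.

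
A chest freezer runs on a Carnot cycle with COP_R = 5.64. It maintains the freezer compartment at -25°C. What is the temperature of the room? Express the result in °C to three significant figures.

COP_R = T_C/(T_H − T_C) gives T_H − T_C = T_C/COP.
With T_C = 248.15 K, T_H = 248.15 × (1 + 1/5.64) = 292.15 K.
Converting, 292.15 K = 19.00°C.

19.0 °C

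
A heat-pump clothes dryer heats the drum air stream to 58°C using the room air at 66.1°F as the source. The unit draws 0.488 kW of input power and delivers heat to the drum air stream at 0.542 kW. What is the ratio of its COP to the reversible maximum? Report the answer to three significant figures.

0.131

COP_actual = Q̇_H/Ẇ = 0.5420/0.4880 = 1.111.
In absolute terms T_C = 292.09 K and T_H = 331.15 K, so ΔT = 39.06 K.
COP_Carnot = T_H/ΔT = 331.15/39.06 = 8.479.
η_II = COP_actual/COP_Carnot = 1.111/8.479 = 0.1310.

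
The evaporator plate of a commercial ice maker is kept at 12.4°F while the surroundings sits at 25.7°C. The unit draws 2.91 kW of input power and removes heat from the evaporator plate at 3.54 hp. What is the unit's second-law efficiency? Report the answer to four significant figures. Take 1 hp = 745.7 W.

0.1266

Converting, Q̇_C = 3.540 hp = 2.640 kW, so COP_actual = Q̇_C/Ẇ = 2.640/2.910 = 0.9071.
In absolute terms T_C = 262.26 K and T_H = 298.85 K, so ΔT = 36.59 K.
COP_Carnot = T_C/ΔT = 262.26/36.59 = 7.168.
η_II = COP_actual/COP_Carnot = 0.9071/7.168 = 0.1266.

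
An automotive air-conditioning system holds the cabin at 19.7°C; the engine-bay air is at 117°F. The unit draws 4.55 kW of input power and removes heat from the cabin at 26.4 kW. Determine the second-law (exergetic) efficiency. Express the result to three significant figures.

COP_actual = Q̇_C/Ẇ = 26.40/4.550 = 5.802.
In absolute terms T_C = 292.85 K and T_H = 320.37 K, so ΔT = 27.52 K.
COP_Carnot = T_C/ΔT = 292.85/27.52 = 10.64.
η_II = COP_actual/COP_Carnot = 5.802/10.64 = 0.5453.

0.545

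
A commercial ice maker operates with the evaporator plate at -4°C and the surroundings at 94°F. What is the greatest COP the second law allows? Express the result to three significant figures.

7.00

In absolute terms T_C = 269.15 K and T_H = 307.59 K, so ΔT = 38.44 K.
For a reversible cycle, COP_Carnot = T_C/ΔT = 269.15/38.44 = 7.001.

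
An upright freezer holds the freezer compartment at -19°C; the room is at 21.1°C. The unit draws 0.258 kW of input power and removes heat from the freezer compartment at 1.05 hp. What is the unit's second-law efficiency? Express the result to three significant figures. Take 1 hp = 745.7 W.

0.479

Converting, Q̇_C = 1.050 hp = 0.7830 kW, so COP_actual = Q̇_C/Ẇ = 0.7830/0.2580 = 3.035.
In absolute terms T_C = 254.15 K and T_H = 294.25 K, so ΔT = 40.10 K.
COP_Carnot = T_C/ΔT = 254.15/40.10 = 6.338.
η_II = COP_actual/COP_Carnot = 3.035/6.338 = 0.4788.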